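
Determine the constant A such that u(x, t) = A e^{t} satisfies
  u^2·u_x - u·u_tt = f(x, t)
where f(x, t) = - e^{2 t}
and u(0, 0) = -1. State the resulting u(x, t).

Substitute the ansatz u = A e^{t} into the left-hand side.
Derivatives of the ansatz:
  u_x = 0
  u_tt = A e^{t}
Term by term:
  u^2·u_x = 0
  -u·u_tt = - A^{2} e^{2 t}
So the left-hand side equals
  - A^{2} e^{2 t}
This must equal f(x, t) = - e^{2 t} identically.
Matching coefficients of the independent functions:
  [e^{2 t}]:  - A^{2} = -1
These equations allow (A) = (-1) or (1).
Impose the point condition(s):
  u(0, 0) = -1  ⟹  A = -1
Only A = -1 satisfies everything.
Hence u(x, t) = - e^{t}.

Answer: u(x, t) = - e^{t}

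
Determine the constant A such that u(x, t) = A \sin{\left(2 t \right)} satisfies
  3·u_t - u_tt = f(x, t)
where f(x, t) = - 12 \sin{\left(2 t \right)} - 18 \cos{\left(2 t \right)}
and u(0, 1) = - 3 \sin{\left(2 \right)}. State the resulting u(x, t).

Answer: u(x, t) = - 3 \sin{\left(2 t \right)}

Derivation:
Substitute the ansatz u = A \sin{\left(2 t \right)} into the left-hand side.
Derivatives of the ansatz:
  u_t = 2 A \cos{\left(2 t \right)}
  u_tt = - 4 A \sin{\left(2 t \right)}
Term by term:
  3·u_t = 6 A \cos{\left(2 t \right)}
  -u_tt = 4 A \sin{\left(2 t \right)}
So the left-hand side equals
  4 A \sin{\left(2 t \right)} + 6 A \cos{\left(2 t \right)}
This must equal f(x, t) = - 12 \sin{\left(2 t \right)} - 18 \cos{\left(2 t \right)} identically.
Matching coefficients of the independent functions:
  [\sin{\left(2 t \right)}]:  4 A = -12
  [\cos{\left(2 t \right)}]:  6 A = -18
Solving: A = -3.
Check against the point condition:
  u(0, 1) = - 3 \sin{\left(2 \right)}  ⟹  A \sin{\left(2 \right)} = - 3 \sin{\left(2 \right)}  ✓
Hence u(x, t) = - 3 \sin{\left(2 t \right)}.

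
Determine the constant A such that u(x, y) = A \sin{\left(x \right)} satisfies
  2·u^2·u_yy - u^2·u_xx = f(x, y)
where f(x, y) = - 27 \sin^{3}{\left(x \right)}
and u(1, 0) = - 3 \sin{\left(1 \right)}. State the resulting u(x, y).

Substitute the ansatz u = A \sin{\left(x \right)} into the left-hand side.
Derivatives of the ansatz:
  u_yy = 0
  u_xx = - A \sin{\left(x \right)}
Term by term:
  2·u^2·u_yy = 0
  -u^2·u_xx = A^{3} \sin^{3}{\left(x \right)}
So the left-hand side equals
  A^{3} \sin^{3}{\left(x \right)}
This must equal f(x, y) = - 27 \sin^{3}{\left(x \right)} identically.
Matching coefficients of the independent functions:
  [\sin^{3}{\left(x \right)}]:  A^{3} = -27
Solving: A = -3.
Check against the point condition:
  u(1, 0) = - 3 \sin{\left(1 \right)}  ⟹  A \sin{\left(1 \right)} = - 3 \sin{\left(1 \right)}  ✓
Hence u(x, y) = - 3 \sin{\left(x \right)}.

Answer: u(x, y) = - 3 \sin{\left(x \right)}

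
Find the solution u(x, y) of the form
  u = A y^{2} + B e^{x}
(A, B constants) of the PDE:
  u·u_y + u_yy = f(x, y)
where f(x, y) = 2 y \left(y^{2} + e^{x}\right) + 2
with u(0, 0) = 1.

Substitute the ansatz u = A y^{2} + B e^{x} into the left-hand side.
Derivatives of the ansatz:
  u_y = 2 A y
  u_yy = 2 A
Term by term:
  u·u_y = 2 A^{2} y^{3} + 2 A B y e^{x}
  u_yy = 2 A
So the left-hand side equals
  2 A^{2} y^{3} + 2 A B y e^{x} + 2 A
This must equal f(x, y) = 2 y \left(y^{2} + e^{x}\right) + 2 identically.
Matching coefficients of the independent functions:
  [constant term]:  2 A = 2
  [y^{3}]:  2 A^{2} = 2
  [y e^{x}]:  2 A B = 2
Solving: A = 1, B = 1.
Check against the point condition:
  u(0, 0) = 1  ⟹  B = 1  ✓
Hence u(x, y) = y^{2} + e^{x}.

Answer: u(x, y) = y^{2} + e^{x}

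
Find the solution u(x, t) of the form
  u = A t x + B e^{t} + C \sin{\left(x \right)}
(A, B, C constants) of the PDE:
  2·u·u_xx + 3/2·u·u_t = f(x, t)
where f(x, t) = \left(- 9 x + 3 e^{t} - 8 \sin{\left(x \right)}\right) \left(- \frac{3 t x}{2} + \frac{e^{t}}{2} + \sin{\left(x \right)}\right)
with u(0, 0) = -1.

Substitute the ansatz u = A t x + B e^{t} + C \sin{\left(x \right)} into the left-hand side.
Derivatives of the ansatz:
  u_xx = - C \sin{\left(x \right)}
  u_t = A x + B e^{t}
Term by term:
  2·u·u_xx = - 2 A C t x \sin{\left(x \right)} - 2 B C e^{t} \sin{\left(x \right)} - 2 C^{2} \sin^{2}{\left(x \right)}
  3/2·u·u_t = \frac{3 A^{2} t x^{2}}{2} + \frac{3 A B t x e^{t}}{2} + \frac{3 A B x e^{t}}{2} + \frac{3 A C x \sin{\left(x \right)}}{2} + \frac{3 B^{2} e^{2 t}}{2} + \frac{3 B C e^{t} \sin{\left(x \right)}}{2}
So the left-hand side equals
  \frac{3 A^{2} t x^{2}}{2} + \frac{3 A B t x e^{t}}{2} + \frac{3 A B x e^{t}}{2} - 2 A C t x \sin{\left(x \right)} + \frac{3 A C x \sin{\left(x \right)}}{2} + \frac{3 B^{2} e^{2 t}}{2} - \frac{B C e^{t} \sin{\left(x \right)}}{2} - 2 C^{2} \sin^{2}{\left(x \right)}
This must equal f(x, t) identically; expanded, f = \frac{27 t x^{2}}{2} - \frac{9 t x e^{t}}{2} + 12 t x \sin{\left(x \right)} - \frac{9 x e^{t}}{2} - 9 x \sin{\left(x \right)} + \frac{3 e^{2 t}}{2} - e^{t} \sin{\left(x \right)} - 8 \sin^{2}{\left(x \right)}.
Matching coefficients of the independent functions:
  [t x^{2}]:  \frac{3 A^{2}}{2} = \frac{27}{2}
  [x e^{t}, t x e^{t}]:  \frac{3 A B}{2} = - \frac{9}{2}
  [x \sin{\left(x \right)}]:  \frac{3 A C}{2} = -9
  [e^{t} \sin{\left(x \right)}]:  - \frac{B C}{2} = -1
  [t x \sin{\left(x \right)}]:  - 2 A C = 12
  [e^{2 t}]:  \frac{3 B^{2}}{2} = \frac{3}{2}
  [\sin^{2}{\left(x \right)}]:  - 2 C^{2} = -8
These equations allow (A, B, C) = (-3, 1, 2) or (3, -1, -2).
Impose the point condition(s):
  u(0, 0) = -1  ⟹  B = -1
Only A = 3, B = -1, C = -2 satisfies everything.
Hence u(x, t) = 3 t x - e^{t} - 2 \sin{\left(x \right)}.

Answer: u(x, t) = 3 t x - e^{t} - 2 \sin{\left(x \right)}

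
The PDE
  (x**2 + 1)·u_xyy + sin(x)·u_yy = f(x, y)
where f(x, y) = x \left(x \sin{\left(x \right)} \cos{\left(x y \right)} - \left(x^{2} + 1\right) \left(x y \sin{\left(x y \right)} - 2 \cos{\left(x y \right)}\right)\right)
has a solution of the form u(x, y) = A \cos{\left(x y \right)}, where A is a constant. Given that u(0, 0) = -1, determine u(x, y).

Substitute the ansatz u = A \cos{\left(x y \right)} into the left-hand side.
Derivatives of the ansatz:
  u_xyy = A x^{2} y \sin{\left(x y \right)} - 2 A x \cos{\left(x y \right)}
  u_yy = - A x^{2} \cos{\left(x y \right)}
Term by term:
  (x**2 + 1)·u_xyy = A x^{4} y \sin{\left(x y \right)} - 2 A x^{3} \cos{\left(x y \right)} + A x^{2} y \sin{\left(x y \right)} - 2 A x \cos{\left(x y \right)}
  sin(x)·u_yy = - A x^{2} \sin{\left(x \right)} \cos{\left(x y \right)}
So the left-hand side equals
  A x^{4} y \sin{\left(x y \right)} - 2 A x^{3} \cos{\left(x y \right)} + A x^{2} y \sin{\left(x y \right)} - A x^{2} \sin{\left(x \right)} \cos{\left(x y \right)} - 2 A x \cos{\left(x y \right)}
This must equal f(x, y) identically; expanded, f = - x^{4} y \sin{\left(x y \right)} + 2 x^{3} \cos{\left(x y \right)} - x^{2} y \sin{\left(x y \right)} + x^{2} \sin{\left(x \right)} \cos{\left(x y \right)} + 2 x \cos{\left(x y \right)}.
Matching coefficients of the independent functions:
  [x \cos{\left(x y \right)}, x^{3} \cos{\left(x y \right)}]:  - 2 A = 2
  [x^{2} y \sin{\left(x y \right)}, x^{4} y \sin{\left(x y \right)}]:  A = -1
  [x^{2} \sin{\left(x \right)} \cos{\left(x y \right)}]:  - A = 1
Solving: A = -1.
Check against the point condition:
  u(0, 0) = -1  ⟹  A = -1  ✓
Hence u(x, y) = - \cos{\left(x y \right)}.

Answer: u(x, y) = - \cos{\left(x y \right)}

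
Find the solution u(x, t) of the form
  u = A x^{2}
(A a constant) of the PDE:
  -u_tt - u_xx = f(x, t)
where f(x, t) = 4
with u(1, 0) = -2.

Substitute the ansatz u = A x^{2} into the left-hand side.
Derivatives of the ansatz:
  u_tt = 0
  u_xx = 2 A
Term by term:
  -u_tt = 0
  -u_xx = - 2 A
So the left-hand side equals
  - 2 A
This must equal f(x, t) = 4 identically.
Matching coefficients of the independent functions:
  [constant term]:  - 2 A = 4
Solving: A = -2.
Check against the point condition:
  u(1, 0) = -2  ⟹  A = -2  ✓
Hence u(x, t) = - 2 x^{2}.

Answer: u(x, t) = - 2 x^{2}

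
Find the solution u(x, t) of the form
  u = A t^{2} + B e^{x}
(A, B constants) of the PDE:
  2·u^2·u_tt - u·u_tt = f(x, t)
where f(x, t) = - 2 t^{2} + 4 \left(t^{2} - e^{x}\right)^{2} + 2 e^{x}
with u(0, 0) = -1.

Substitute the ansatz u = A t^{2} + B e^{x} into the left-hand side.
Derivatives of the ansatz:
  u_tt = 2 A
Term by term:
  2·u^2·u_tt = 4 A^{3} t^{4} + 8 A^{2} B t^{2} e^{x} + 4 A B^{2} e^{2 x}
  -u·u_tt = - 2 A^{2} t^{2} - 2 A B e^{x}
So the left-hand side equals
  4 A^{3} t^{4} + 8 A^{2} B t^{2} e^{x} - 2 A^{2} t^{2} + 4 A B^{2} e^{2 x} - 2 A B e^{x}
This must equal f(x, t) identically; expanded, f = 4 t^{4} - 8 t^{2} e^{x} - 2 t^{2} + 4 e^{2 x} + 2 e^{x}.
Matching coefficients of the independent functions:
  [t^{2}]:  - 2 A^{2} = -2
  [t^{4}]:  4 A^{3} = 4
  [t^{2} e^{x}]:  8 A^{2} B = -8
  [e^{x}]:  - 2 A B = 2
  [e^{2 x}]:  4 A B^{2} = 4
Solving: A = 1, B = -1.
Check against the point condition:
  u(0, 0) = -1  ⟹  B = -1  ✓
Hence u(x, t) = t^{2} - e^{x}.

Answer: u(x, t) = t^{2} - e^{x}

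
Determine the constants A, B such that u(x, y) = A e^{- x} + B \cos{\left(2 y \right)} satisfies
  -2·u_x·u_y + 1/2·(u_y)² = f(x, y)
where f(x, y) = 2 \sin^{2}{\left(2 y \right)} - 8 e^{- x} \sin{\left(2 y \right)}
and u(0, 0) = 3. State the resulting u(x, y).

Answer: u(x, y) = \cos{\left(2 y \right)} + 2 e^{- x}

Derivation:
Substitute the ansatz u = A e^{- x} + B \cos{\left(2 y \right)} into the left-hand side.
Derivatives of the ansatz:
  u_x = - A e^{- x}
  u_y = - 2 B \sin{\left(2 y \right)}
Term by term:
  -2·u_x·u_y = - 4 A B e^{- x} \sin{\left(2 y \right)}
  1/2·(u_y)² = 2 B^{2} \sin^{2}{\left(2 y \right)}
So the left-hand side equals
  - 4 A B e^{- x} \sin{\left(2 y \right)} + 2 B^{2} \sin^{2}{\left(2 y \right)}
This must equal f(x, y) = 2 \sin^{2}{\left(2 y \right)} - 8 e^{- x} \sin{\left(2 y \right)} identically.
Matching coefficients of the independent functions:
  [e^{- x} \sin{\left(2 y \right)}]:  - 4 A B = -8
  [\sin^{2}{\left(2 y \right)}]:  2 B^{2} = 2
These equations allow (A, B) = (-2, -1) or (2, 1).
Impose the point condition(s):
  u(0, 0) = 3  ⟹  A + B = 3
Only A = 2, B = 1 satisfies everything.
Hence u(x, y) = \cos{\left(2 y \right)} + 2 e^{- x}.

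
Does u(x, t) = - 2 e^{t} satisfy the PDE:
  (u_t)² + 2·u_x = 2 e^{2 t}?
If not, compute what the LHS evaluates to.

Answer: No, the LHS evaluates to 4 e^{2 t}

Derivation:
Evaluate each term of the left-hand side for u = - 2 e^{t}.
Derivatives:
  u_t = - 2 e^{t}
  u_x = 0
Terms:
  (u_t)² = 4 e^{2 t}
  2·u_x = 0
Sum: LHS = 4 e^{2 t}
Given right-hand side: 2 e^{2 t}. Difference LHS − RHS = 2 e^{2 t} ≠ 0, so u is not a solution.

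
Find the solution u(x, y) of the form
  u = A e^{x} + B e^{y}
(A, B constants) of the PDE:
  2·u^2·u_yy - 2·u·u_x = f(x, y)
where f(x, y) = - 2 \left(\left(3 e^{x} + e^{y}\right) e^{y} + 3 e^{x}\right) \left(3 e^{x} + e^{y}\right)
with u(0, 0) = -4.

Substitute the ansatz u = A e^{x} + B e^{y} into the left-hand side.
Derivatives of the ansatz:
  u_yy = B e^{y}
  u_x = A e^{x}
Term by term:
  2·u^2·u_yy = 2 A^{2} B e^{2 x} e^{y} + 4 A B^{2} e^{x} e^{2 y} + 2 B^{3} e^{3 y}
  -2·u·u_x = - 2 A^{2} e^{2 x} - 2 A B e^{x} e^{y}
So the left-hand side equals
  2 A^{2} B e^{2 x} e^{y} - 2 A^{2} e^{2 x} + 4 A B^{2} e^{x} e^{2 y} - 2 A B e^{x} e^{y} + 2 B^{3} e^{3 y}
This must equal f(x, y) identically; expanded, f = - 18 e^{2 x} e^{y} - 18 e^{2 x} - 12 e^{x} e^{2 y} - 6 e^{x} e^{y} - 2 e^{3 y}.
Matching coefficients of the independent functions:
  [e^{x} e^{y}]:  - 2 A B = -6
  [e^{x} e^{2 y}]:  4 A B^{2} = -12
  [e^{2 x} e^{y}]:  2 A^{2} B = -18
  [e^{2 x}]:  - 2 A^{2} = -18
  [e^{3 y}]:  2 B^{3} = -2
Solving: A = -3, B = -1.
Check against the point condition:
  u(0, 0) = -4  ⟹  A + B = -4  ✓
Hence u(x, y) = - 3 e^{x} - e^{y}.

Answer: u(x, y) = - 3 e^{x} - e^{y}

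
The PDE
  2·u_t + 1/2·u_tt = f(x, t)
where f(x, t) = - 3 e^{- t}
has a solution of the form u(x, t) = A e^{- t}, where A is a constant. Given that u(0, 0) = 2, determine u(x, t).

Answer: u(x, t) = 2 e^{- t}

Derivation:
Substitute the ansatz u = A e^{- t} into the left-hand side.
Derivatives of the ansatz:
  u_t = - A e^{- t}
  u_tt = A e^{- t}
Term by term:
  2·u_t = - 2 A e^{- t}
  1/2·u_tt = \frac{A e^{- t}}{2}
So the left-hand side equals
  - \frac{3 A e^{- t}}{2}
This must equal f(x, t) = - 3 e^{- t} identically.
Matching coefficients of the independent functions:
  [e^{- t}]:  - \frac{3 A}{2} = -3
Solving: A = 2.
Check against the point condition:
  u(0, 0) = 2  ⟹  A = 2  ✓
Hence u(x, t) = 2 e^{- t}.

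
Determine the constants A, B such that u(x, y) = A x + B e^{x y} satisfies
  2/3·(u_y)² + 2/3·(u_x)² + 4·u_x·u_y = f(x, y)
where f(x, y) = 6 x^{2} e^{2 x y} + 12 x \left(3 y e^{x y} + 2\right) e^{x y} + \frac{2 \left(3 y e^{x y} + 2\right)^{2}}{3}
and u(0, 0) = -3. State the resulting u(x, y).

Answer: u(x, y) = - 2 x - 3 e^{x y}

Derivation:
Substitute the ansatz u = A x + B e^{x y} into the left-hand side.
Derivatives of the ansatz:
  u_y = B x e^{x y}
  u_x = A + B y e^{x y}
Term by term:
  2/3·(u_y)² = \frac{2 B^{2} x^{2} e^{2 x y}}{3}
  2/3·(u_x)² = \frac{2 A^{2}}{3} + \frac{4 A B y e^{x y}}{3} + \frac{2 B^{2} y^{2} e^{2 x y}}{3}
  4·u_x·u_y = 4 A B x e^{x y} + 4 B^{2} x y e^{2 x y}
So the left-hand side equals
  \frac{2 A^{2}}{3} + 4 A B x e^{x y} + \frac{4 A B y e^{x y}}{3} + \frac{2 B^{2} x^{2} e^{2 x y}}{3} + 4 B^{2} x y e^{2 x y} + \frac{2 B^{2} y^{2} e^{2 x y}}{3}
This must equal f(x, y) identically; expanded, f = 6 x^{2} e^{2 x y} + 36 x y e^{2 x y} + 24 x e^{x y} + 6 y^{2} e^{2 x y} + 8 y e^{x y} + \frac{8}{3}.
Matching coefficients of the independent functions:
  [constant term]:  \frac{2 A^{2}}{3} = \frac{8}{3}
  [x e^{x y}]:  4 A B = 24
  [x^{2} e^{2 x y}, y^{2} e^{2 x y}]:  \frac{2 B^{2}}{3} = 6
  [y e^{x y}]:  \frac{4 A B}{3} = 8
  [x y e^{2 x y}]:  4 B^{2} = 36
These equations allow (A, B) = (-2, -3) or (2, 3).
Impose the point condition(s):
  u(0, 0) = -3  ⟹  B = -3
Only A = -2, B = -3 satisfies everything.
Hence u(x, y) = - 2 x - 3 e^{x y}.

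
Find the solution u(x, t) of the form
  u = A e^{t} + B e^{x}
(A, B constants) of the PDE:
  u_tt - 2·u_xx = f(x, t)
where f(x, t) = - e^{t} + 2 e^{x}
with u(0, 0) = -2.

Substitute the ansatz u = A e^{t} + B e^{x} into the left-hand side.
Derivatives of the ansatz:
  u_tt = A e^{t}
  u_xx = B e^{x}
Term by term:
  u_tt = A e^{t}
  -2·u_xx = - 2 B e^{x}
So the left-hand side equals
  A e^{t} - 2 B e^{x}
This must equal f(x, t) = - e^{t} + 2 e^{x} identically.
Matching coefficients of the independent functions:
  [e^{t}]:  A = -1
  [e^{x}]:  - 2 B = 2
Solving: A = -1, B = -1.
Check against the point condition:
  u(0, 0) = -2  ⟹  A + B = -2  ✓
Hence u(x, t) = - e^{t} - e^{x}.

Answer: u(x, t) = - e^{t} - e^{x}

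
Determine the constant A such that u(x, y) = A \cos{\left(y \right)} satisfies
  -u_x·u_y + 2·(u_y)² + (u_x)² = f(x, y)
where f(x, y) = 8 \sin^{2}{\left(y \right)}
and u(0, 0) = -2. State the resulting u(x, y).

Answer: u(x, y) = - 2 \cos{\left(y \right)}

Derivation:
Substitute the ansatz u = A \cos{\left(y \right)} into the left-hand side.
Derivatives of the ansatz:
  u_x = 0
  u_y = - A \sin{\left(y \right)}
Term by term:
  -u_x·u_y = 0
  2·(u_y)² = 2 A^{2} \sin^{2}{\left(y \right)}
  (u_x)² = 0
So the left-hand side equals
  2 A^{2} \sin^{2}{\left(y \right)}
This must equal f(x, y) = 8 \sin^{2}{\left(y \right)} identically.
Matching coefficients of the independent functions:
  [\sin^{2}{\left(y \right)}]:  2 A^{2} = 8
These equations allow (A) = (-2) or (2).
Impose the point condition(s):
  u(0, 0) = -2  ⟹  A = -2
Only A = -2 satisfies everything.
Hence u(x, y) = - 2 \cos{\left(y \right)}.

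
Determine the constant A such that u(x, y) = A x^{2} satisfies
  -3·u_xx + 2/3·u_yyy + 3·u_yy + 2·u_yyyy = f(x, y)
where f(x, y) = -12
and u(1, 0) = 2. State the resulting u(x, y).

Substitute the ansatz u = A x^{2} into the left-hand side.
Derivatives of the ansatz:
  u_xx = 2 A
  u_yyy = 0
  u_yy = 0
  u_yyyy = 0
Term by term:
  -3·u_xx = - 6 A
  2/3·u_yyy = 0
  3·u_yy = 0
  2·u_yyyy = 0
So the left-hand side equals
  - 6 A
This must equal f(x, y) = -12 identically.
Matching coefficients of the independent functions:
  [constant term]:  - 6 A = -12
Solving: A = 2.
Check against the point condition:
  u(1, 0) = 2  ⟹  A = 2  ✓
Hence u(x, y) = 2 x^{2}.

Answer: u(x, y) = 2 x^{2}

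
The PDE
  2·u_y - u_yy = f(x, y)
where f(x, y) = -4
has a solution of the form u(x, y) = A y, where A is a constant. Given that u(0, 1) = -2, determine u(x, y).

Answer: u(x, y) = - 2 y

Derivation:
Substitute the ansatz u = A y into the left-hand side.
Derivatives of the ansatz:
  u_y = A
  u_yy = 0
Term by term:
  2·u_y = 2 A
  -u_yy = 0
So the left-hand side equals
  2 A
This must equal f(x, y) = -4 identically.
Matching coefficients of the independent functions:
  [constant term]:  2 A = -4
Solving: A = -2.
Check against the point condition:
  u(0, 1) = -2  ⟹  A = -2  ✓
Hence u(x, y) = - 2 y.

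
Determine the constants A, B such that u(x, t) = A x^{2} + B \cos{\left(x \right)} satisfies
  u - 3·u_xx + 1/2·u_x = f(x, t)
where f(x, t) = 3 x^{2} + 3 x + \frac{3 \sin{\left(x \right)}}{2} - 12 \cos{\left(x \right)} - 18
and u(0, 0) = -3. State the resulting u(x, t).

Substitute the ansatz u = A x^{2} + B \cos{\left(x \right)} into the left-hand side.
Derivatives of the ansatz:
  u_xx = 2 A - B \cos{\left(x \right)}
  u_x = 2 A x - B \sin{\left(x \right)}
Term by term:
  u = A x^{2} + B \cos{\left(x \right)}
  -3·u_xx = - 6 A + 3 B \cos{\left(x \right)}
  1/2·u_x = A x - \frac{B \sin{\left(x \right)}}{2}
So the left-hand side equals
  A x^{2} + A x - 6 A - \frac{B \sin{\left(x \right)}}{2} + 4 B \cos{\left(x \right)}
This must equal f(x, t) = 3 x^{2} + 3 x + \frac{3 \sin{\left(x \right)}}{2} - 12 \cos{\left(x \right)} - 18 identically.
Matching coefficients of the independent functions:
  [constant term]:  - 6 A = -18
  [x, x^{2}]:  A = 3
  [\sin{\left(x \right)}]:  - \frac{B}{2} = \frac{3}{2}
  [\cos{\left(x \right)}]:  4 B = -12
Solving: A = 3, B = -3.
Check against the point condition:
  u(0, 0) = -3  ⟹  B = -3  ✓
Hence u(x, t) = 3 x^{2} - 3 \cos{\left(x \right)}.

Answer: u(x, t) = 3 x^{2} - 3 \cos{\left(x \right)}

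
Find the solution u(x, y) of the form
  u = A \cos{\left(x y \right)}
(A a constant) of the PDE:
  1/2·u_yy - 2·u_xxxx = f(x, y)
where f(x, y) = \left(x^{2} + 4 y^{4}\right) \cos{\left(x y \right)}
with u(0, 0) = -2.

Substitute the ansatz u = A \cos{\left(x y \right)} into the left-hand side.
Derivatives of the ansatz:
  u_yy = - A x^{2} \cos{\left(x y \right)}
  u_xxxx = A y^{4} \cos{\left(x y \right)}
Term by term:
  1/2·u_yy = - \frac{A x^{2} \cos{\left(x y \right)}}{2}
  -2·u_xxxx = - 2 A y^{4} \cos{\left(x y \right)}
So the left-hand side equals
  - \frac{A x^{2} \cos{\left(x y \right)}}{2} - 2 A y^{4} \cos{\left(x y \right)}
This must equal f(x, y) identically; expanded, f = x^{2} \cos{\left(x y \right)} + 4 y^{4} \cos{\left(x y \right)}.
Matching coefficients of the independent functions:
  [x^{2} \cos{\left(x y \right)}]:  - \frac{A}{2} = 1
  [y^{4} \cos{\left(x y \right)}]:  - 2 A = 4
Solving: A = -2.
Check against the point condition:
  u(0, 0) = -2  ⟹  A = -2  ✓
Hence u(x, y) = - 2 \cos{\left(x y \right)}.

Answer: u(x, y) = - 2 \cos{\left(x y \right)}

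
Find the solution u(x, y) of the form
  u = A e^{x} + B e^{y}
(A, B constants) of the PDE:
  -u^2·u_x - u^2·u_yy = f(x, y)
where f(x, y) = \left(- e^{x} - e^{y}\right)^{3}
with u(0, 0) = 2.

Substitute the ansatz u = A e^{x} + B e^{y} into the left-hand side.
Derivatives of the ansatz:
  u_x = A e^{x}
  u_yy = B e^{y}
Term by term:
  -u^2·u_x = - A^{3} e^{3 x} - 2 A^{2} B e^{2 x} e^{y} - A B^{2} e^{x} e^{2 y}
  -u^2·u_yy = - A^{2} B e^{2 x} e^{y} - 2 A B^{2} e^{x} e^{2 y} - B^{3} e^{3 y}
So the left-hand side equals
  - A^{3} e^{3 x} - 3 A^{2} B e^{2 x} e^{y} - 3 A B^{2} e^{x} e^{2 y} - B^{3} e^{3 y}
This must equal f(x, y) identically; expanded, f = - e^{3 x} - 3 e^{2 x} e^{y} - 3 e^{x} e^{2 y} - e^{3 y}.
Matching coefficients of the independent functions:
  [e^{x} e^{2 y}]:  - 3 A B^{2} = -3
  [e^{2 x} e^{y}]:  - 3 A^{2} B = -3
  [e^{3 x}]:  - A^{3} = -1
  [e^{3 y}]:  - B^{3} = -1
Solving: A = 1, B = 1.
Check against the point condition:
  u(0, 0) = 2  ⟹  A + B = 2  ✓
Hence u(x, y) = e^{x} + e^{y}.

Answer: u(x, y) = e^{x} + e^{y}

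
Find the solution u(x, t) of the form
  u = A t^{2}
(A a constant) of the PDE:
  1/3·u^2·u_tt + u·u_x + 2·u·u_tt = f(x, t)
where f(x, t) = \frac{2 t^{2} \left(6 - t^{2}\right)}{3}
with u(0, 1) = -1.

Substitute the ansatz u = A t^{2} into the left-hand side.
Derivatives of the ansatz:
  u_tt = 2 A
  u_x = 0
Term by term:
  1/3·u^2·u_tt = \frac{2 A^{3} t^{4}}{3}
  u·u_x = 0
  2·u·u_tt = 4 A^{2} t^{2}
So the left-hand side equals
  \frac{2 A^{3} t^{4}}{3} + 4 A^{2} t^{2}
This must equal f(x, t) identically; expanded, f = - \frac{2 t^{4}}{3} + 4 t^{2}.
Matching coefficients of the independent functions:
  [t^{2}]:  4 A^{2} = 4
  [t^{4}]:  \frac{2 A^{3}}{3} = - \frac{2}{3}
Solving: A = -1.
Check against the point condition:
  u(0, 1) = -1  ⟹  A = -1  ✓
Hence u(x, t) = - t^{2}.

Answer: u(x, t) = - t^{2}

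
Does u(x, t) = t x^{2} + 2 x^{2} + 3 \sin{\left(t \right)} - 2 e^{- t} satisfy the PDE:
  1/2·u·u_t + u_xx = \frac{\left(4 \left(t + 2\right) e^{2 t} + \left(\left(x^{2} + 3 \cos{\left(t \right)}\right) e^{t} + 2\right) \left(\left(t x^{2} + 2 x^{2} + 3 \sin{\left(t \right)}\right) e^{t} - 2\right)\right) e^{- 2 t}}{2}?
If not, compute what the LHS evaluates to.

Evaluate each term of the left-hand side for u = t x^{2} + 2 x^{2} + 3 \sin{\left(t \right)} - 2 e^{- t}.
Derivatives:
  u_t = x^{2} + 3 \cos{\left(t \right)} + 2 e^{- t}
  u_xx = 2 t + 4
Terms:
  1/2·u·u_t = \frac{\left(\left(x^{2} + 3 \cos{\left(t \right)}\right) e^{t} + 2\right) \left(\left(t x^{2} + 2 x^{2} + 3 \sin{\left(t \right)}\right) e^{t} - 2\right) e^{- 2 t}}{2}
  u_xx = 2 t + 4
Sum: LHS = \frac{\left(4 \left(t + 2\right) e^{2 t} + \left(\left(x^{2} + 3 \cos{\left(t \right)}\right) e^{t} + 2\right) \left(\left(t x^{2} + 2 x^{2} + 3 \sin{\left(t \right)}\right) e^{t} - 2\right)\right) e^{- 2 t}}{2}
This is exactly the given right-hand side, so u is a solution.

Answer: Yes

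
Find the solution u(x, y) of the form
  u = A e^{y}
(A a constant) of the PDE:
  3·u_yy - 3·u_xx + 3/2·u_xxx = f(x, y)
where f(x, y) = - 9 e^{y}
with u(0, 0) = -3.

Substitute the ansatz u = A e^{y} into the left-hand side.
Derivatives of the ansatz:
  u_yy = A e^{y}
  u_xx = 0
  u_xxx = 0
Term by term:
  3·u_yy = 3 A e^{y}
  -3·u_xx = 0
  3/2·u_xxx = 0
So the left-hand side equals
  3 A e^{y}
This must equal f(x, y) = - 9 e^{y} identically.
Matching coefficients of the independent functions:
  [e^{y}]:  3 A = -9
Solving: A = -3.
Check against the point condition:
  u(0, 0) = -3  ⟹  A = -3  ✓
Hence u(x, y) = - 3 e^{y}.

Answer: u(x, y) = - 3 e^{y}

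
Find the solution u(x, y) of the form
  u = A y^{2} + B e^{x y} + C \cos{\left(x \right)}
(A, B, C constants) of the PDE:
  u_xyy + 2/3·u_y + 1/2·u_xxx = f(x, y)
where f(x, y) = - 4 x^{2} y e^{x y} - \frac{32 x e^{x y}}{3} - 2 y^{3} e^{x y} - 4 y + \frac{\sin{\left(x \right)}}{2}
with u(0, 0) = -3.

Substitute the ansatz u = A y^{2} + B e^{x y} + C \cos{\left(x \right)} into the left-hand side.
Derivatives of the ansatz:
  u_xyy = B x^{2} y e^{x y} + 2 B x e^{x y}
  u_y = 2 A y + B x e^{x y}
  u_xxx = B y^{3} e^{x y} + C \sin{\left(x \right)}
Term by term:
  u_xyy = B x^{2} y e^{x y} + 2 B x e^{x y}
  2/3·u_y = \frac{4 A y}{3} + \frac{2 B x e^{x y}}{3}
  1/2·u_xxx = \frac{B y^{3} e^{x y}}{2} + \frac{C \sin{\left(x \right)}}{2}
So the left-hand side equals
  \frac{4 A y}{3} + B x^{2} y e^{x y} + \frac{8 B x e^{x y}}{3} + \frac{B y^{3} e^{x y}}{2} + \frac{C \sin{\left(x \right)}}{2}
This must equal f(x, y) = - 4 x^{2} y e^{x y} - \frac{32 x e^{x y}}{3} - 2 y^{3} e^{x y} - 4 y + \frac{\sin{\left(x \right)}}{2} identically.
Matching coefficients of the independent functions:
  [y]:  \frac{4 A}{3} = -4
  [x e^{x y}]:  \frac{8 B}{3} = - \frac{32}{3}
  [y^{3} e^{x y}]:  \frac{B}{2} = -2
  [x^{2} y e^{x y}]:  B = -4
  [\sin{\left(x \right)}]:  \frac{C}{2} = \frac{1}{2}
Solving: A = -3, B = -4, C = 1.
Check against the point condition:
  u(0, 0) = -3  ⟹  B + C = -3  ✓
Hence u(x, y) = - 3 y^{2} - 4 e^{x y} + \cos{\left(x \right)}.

Answer: u(x, y) = - 3 y^{2} - 4 e^{x y} + \cos{\left(x \right)}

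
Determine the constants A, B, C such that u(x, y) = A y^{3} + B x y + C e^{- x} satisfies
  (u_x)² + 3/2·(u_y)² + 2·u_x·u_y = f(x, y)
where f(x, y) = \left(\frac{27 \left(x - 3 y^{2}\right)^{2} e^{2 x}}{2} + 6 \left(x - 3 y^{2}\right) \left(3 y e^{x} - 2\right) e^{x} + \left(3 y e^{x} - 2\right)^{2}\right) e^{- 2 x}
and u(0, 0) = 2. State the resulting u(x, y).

Substitute the ansatz u = A y^{3} + B x y + C e^{- x} into the left-hand side.
Derivatives of the ansatz:
  u_x = B y - C e^{- x}
  u_y = 3 A y^{2} + B x
Term by term:
  (u_x)² = B^{2} y^{2} - 2 B C y e^{- x} + C^{2} e^{- 2 x}
  3/2·(u_y)² = \frac{27 A^{2} y^{4}}{2} + 9 A B x y^{2} + \frac{3 B^{2} x^{2}}{2}
  2·u_x·u_y = 6 A B y^{3} - 6 A C y^{2} e^{- x} + 2 B^{2} x y - 2 B C x e^{- x}
So the left-hand side equals
  \frac{27 A^{2} y^{4}}{2} + 9 A B x y^{2} + 6 A B y^{3} - 6 A C y^{2} e^{- x} + \frac{3 B^{2} x^{2}}{2} + 2 B^{2} x y + B^{2} y^{2} - 2 B C x e^{- x} - 2 B C y e^{- x} + C^{2} e^{- 2 x}
This must equal f(x, y) identically; expanded, f = \frac{27 x^{2}}{2} - 81 x y^{2} + 18 x y - 12 x e^{- x} + \frac{243 y^{4}}{2} - 54 y^{3} + 9 y^{2} + 36 y^{2} e^{- x} - 12 y e^{- x} + 4 e^{- 2 x}.
Matching coefficients of the independent functions:
  [x^{2}]:  \frac{3 B^{2}}{2} = \frac{27}{2}
  [y^{2}]:  B^{2} = 9
  [y^{3}]:  6 A B = -54
  [y^{4}]:  \frac{27 A^{2}}{2} = \frac{243}{2}
  [x y]:  2 B^{2} = 18
  [x y^{2}]:  9 A B = -81
  [x e^{- x}, y e^{- x}]:  - 2 B C = -12
  [y^{2} e^{- x}]:  - 6 A C = 36
  [e^{- 2 x}]:  C^{2} = 4
These equations allow (A, B, C) = (-3, 3, 2) or (3, -3, -2).
Impose the point condition(s):
  u(0, 0) = 2  ⟹  C = 2
Only A = -3, B = 3, C = 2 satisfies everything.
Hence u(x, y) = 3 x y - 3 y^{3} + 2 e^{- x}.

Answer: u(x, y) = 3 x y - 3 y^{3} + 2 e^{- x}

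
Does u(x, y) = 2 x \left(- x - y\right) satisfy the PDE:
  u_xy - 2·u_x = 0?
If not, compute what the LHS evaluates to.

Evaluate each term of the left-hand side for u = 2 x \left(- x - y\right).
Derivatives:
  u_xy = -2
  u_x = - 4 x - 2 y
Terms:
  u_xy = -2
  -2·u_x = 8 x + 4 y
Sum: LHS = 8 x + 4 y - 2
Given right-hand side: 0. Difference LHS − RHS = 8 x + 4 y - 2 ≠ 0, so u is not a solution.

Answer: No, the LHS evaluates to 8 x + 4 y - 2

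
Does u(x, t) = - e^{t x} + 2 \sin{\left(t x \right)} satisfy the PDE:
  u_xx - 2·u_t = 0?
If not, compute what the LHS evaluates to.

Answer: No, the LHS evaluates to - t^{2} \left(e^{t x} + 2 \sin{\left(t x \right)}\right) + 2 x e^{t x} - 4 x \cos{\left(t x \right)}

Derivation:
Evaluate each term of the left-hand side for u = - e^{t x} + 2 \sin{\left(t x \right)}.
Derivatives:
  u_xx = - t^{2} e^{t x} - 2 t^{2} \sin{\left(t x \right)}
  u_t = - x e^{t x} + 2 x \cos{\left(t x \right)}
Terms:
  u_xx = - t^{2} \left(e^{t x} + 2 \sin{\left(t x \right)}\right)
  -2·u_t = 2 x \left(e^{t x} - 2 \cos{\left(t x \right)}\right)
Sum: LHS = - t^{2} \left(e^{t x} + 2 \sin{\left(t x \right)}\right) + 2 x e^{t x} - 4 x \cos{\left(t x \right)}
Given right-hand side: 0. Difference LHS − RHS = - t^{2} \left(e^{t x} + 2 \sin{\left(t x \right)}\right) + 2 x e^{t x} - 4 x \cos{\left(t x \right)} ≠ 0, so u is not a solution.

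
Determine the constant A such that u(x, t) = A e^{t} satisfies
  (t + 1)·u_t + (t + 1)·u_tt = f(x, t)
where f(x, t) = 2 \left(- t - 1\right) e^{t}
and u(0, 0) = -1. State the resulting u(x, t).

Answer: u(x, t) = - e^{t}

Derivation:
Substitute the ansatz u = A e^{t} into the left-hand side.
Derivatives of the ansatz:
  u_t = A e^{t}
  u_tt = A e^{t}
Term by term:
  (t + 1)·u_t = A t e^{t} + A e^{t}
  (t + 1)·u_tt = A t e^{t} + A e^{t}
So the left-hand side equals
  2 A t e^{t} + 2 A e^{t}
This must equal f(x, t) identically; expanded, f = - 2 t e^{t} - 2 e^{t}.
Matching coefficients of the independent functions:
  [t e^{t}, e^{t}]:  2 A = -2
Solving: A = -1.
Check against the point condition:
  u(0, 0) = -1  ⟹  A = -1  ✓
Hence u(x, t) = - e^{t}.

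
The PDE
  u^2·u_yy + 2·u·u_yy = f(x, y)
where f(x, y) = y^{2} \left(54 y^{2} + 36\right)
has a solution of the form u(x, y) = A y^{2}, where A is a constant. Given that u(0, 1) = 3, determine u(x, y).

Answer: u(x, y) = 3 y^{2}

Derivation:
Substitute the ansatz u = A y^{2} into the left-hand side.
Derivatives of the ansatz:
  u_yy = 2 A
Term by term:
  u^2·u_yy = 2 A^{3} y^{4}
  2·u·u_yy = 4 A^{2} y^{2}
So the left-hand side equals
  2 A^{3} y^{4} + 4 A^{2} y^{2}
This must equal f(x, y) identically; expanded, f = 54 y^{4} + 36 y^{2}.
Matching coefficients of the independent functions:
  [y^{2}]:  4 A^{2} = 36
  [y^{4}]:  2 A^{3} = 54
Solving: A = 3.
Check against the point condition:
  u(0, 1) = 3  ⟹  A = 3  ✓
Hence u(x, y) = 3 y^{2}.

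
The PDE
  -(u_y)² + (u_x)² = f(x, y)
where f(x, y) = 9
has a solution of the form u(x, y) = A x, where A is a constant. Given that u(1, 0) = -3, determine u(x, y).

Substitute the ansatz u = A x into the left-hand side.
Derivatives of the ansatz:
  u_y = 0
  u_x = A
Term by term:
  -(u_y)² = 0
  (u_x)² = A^{2}
So the left-hand side equals
  A^{2}
This must equal f(x, y) = 9 identically.
Matching coefficients of the independent functions:
  [constant term]:  A^{2} = 9
These equations allow (A) = (-3) or (3).
Impose the point condition(s):
  u(1, 0) = -3  ⟹  A = -3
Only A = -3 satisfies everything.
Hence u(x, y) = - 3 x.

Answer: u(x, y) = - 3 x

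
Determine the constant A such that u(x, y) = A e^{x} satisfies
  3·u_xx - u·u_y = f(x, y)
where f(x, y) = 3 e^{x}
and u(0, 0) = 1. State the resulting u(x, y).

Answer: u(x, y) = e^{x}

Derivation:
Substitute the ansatz u = A e^{x} into the left-hand side.
Derivatives of the ansatz:
  u_xx = A e^{x}
  u_y = 0
Term by term:
  3·u_xx = 3 A e^{x}
  -u·u_y = 0
So the left-hand side equals
  3 A e^{x}
This must equal f(x, y) = 3 e^{x} identically.
Matching coefficients of the independent functions:
  [e^{x}]:  3 A = 3
Solving: A = 1.
Check against the point condition:
  u(0, 0) = 1  ⟹  A = 1  ✓
Hence u(x, y) = e^{x}.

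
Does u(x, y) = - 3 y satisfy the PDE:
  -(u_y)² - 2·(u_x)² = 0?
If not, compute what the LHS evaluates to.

Evaluate each term of the left-hand side for u = - 3 y.
Derivatives:
  u_y = -3
  u_x = 0
Terms:
  -(u_y)² = -9
  -2·(u_x)² = 0
Sum: LHS = -9
Given right-hand side: 0. Difference LHS − RHS = -9 ≠ 0, so u is not a solution.

Answer: No, the LHS evaluates to -9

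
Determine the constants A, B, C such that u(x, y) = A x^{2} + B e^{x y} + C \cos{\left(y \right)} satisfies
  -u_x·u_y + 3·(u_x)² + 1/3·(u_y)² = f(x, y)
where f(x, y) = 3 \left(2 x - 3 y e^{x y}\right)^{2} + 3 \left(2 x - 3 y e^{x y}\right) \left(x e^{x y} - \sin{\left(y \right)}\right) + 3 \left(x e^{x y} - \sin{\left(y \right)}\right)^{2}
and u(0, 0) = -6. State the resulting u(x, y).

Answer: u(x, y) = x^{2} - 3 e^{x y} - 3 \cos{\left(y \right)}

Derivation:
Substitute the ansatz u = A x^{2} + B e^{x y} + C \cos{\left(y \right)} into the left-hand side.
Derivatives of the ansatz:
  u_x = 2 A x + B y e^{x y}
  u_y = B x e^{x y} - C \sin{\left(y \right)}
Term by term:
  -u_x·u_y = - 2 A B x^{2} e^{x y} + 2 A C x \sin{\left(y \right)} - B^{2} x y e^{2 x y} + B C y e^{x y} \sin{\left(y \right)}
  3·(u_x)² = 12 A^{2} x^{2} + 12 A B x y e^{x y} + 3 B^{2} y^{2} e^{2 x y}
  1/3·(u_y)² = \frac{B^{2} x^{2} e^{2 x y}}{3} - \frac{2 B C x e^{x y} \sin{\left(y \right)}}{3} + \frac{C^{2} \sin^{2}{\left(y \right)}}{3}
So the left-hand side equals
  12 A^{2} x^{2} - 2 A B x^{2} e^{x y} + 12 A B x y e^{x y} + 2 A C x \sin{\left(y \right)} + \frac{B^{2} x^{2} e^{2 x y}}{3} - B^{2} x y e^{2 x y} + 3 B^{2} y^{2} e^{2 x y} - \frac{2 B C x e^{x y} \sin{\left(y \right)}}{3} + B C y e^{x y} \sin{\left(y \right)} + \frac{C^{2} \sin^{2}{\left(y \right)}}{3}
This must equal f(x, y) identically; expanded, f = 3 x^{2} e^{2 x y} + 6 x^{2} e^{x y} + 12 x^{2} - 9 x y e^{2 x y} - 36 x y e^{x y} - 6 x e^{x y} \sin{\left(y \right)} - 6 x \sin{\left(y \right)} + 27 y^{2} e^{2 x y} + 9 y e^{x y} \sin{\left(y \right)} + 3 \sin^{2}{\left(y \right)}.
Matching coefficients of the independent functions:
  [x^{2}]:  12 A^{2} = 12
  [x \sin{\left(y \right)}]:  2 A C = -6
  [x^{2} e^{x y}]:  - 2 A B = 6
  [x^{2} e^{2 x y}]:  \frac{B^{2}}{3} = 3
  [y^{2} e^{2 x y}]:  3 B^{2} = 27
  [x y e^{x y}]:  12 A B = -36
  [x y e^{2 x y}]:  - B^{2} = -9
  [x e^{x y} \sin{\left(y \right)}]:  - \frac{2 B C}{3} = -6
  [y e^{x y} \sin{\left(y \right)}]:  B C = 9
  [\sin^{2}{\left(y \right)}]:  \frac{C^{2}}{3} = 3
These equations allow (A, B, C) = (-1, 3, 3) or (1, -3, -3).
Impose the point condition(s):
  u(0, 0) = -6  ⟹  B + C = -6
Only A = 1, B = -3, C = -3 satisfies everything.
Hence u(x, y) = x^{2} - 3 e^{x y} - 3 \cos{\left(y \right)}.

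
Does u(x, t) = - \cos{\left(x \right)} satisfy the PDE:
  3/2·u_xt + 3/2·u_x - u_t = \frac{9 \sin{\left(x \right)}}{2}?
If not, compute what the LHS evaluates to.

Evaluate each term of the left-hand side for u = - \cos{\left(x \right)}.
Derivatives:
  u_xt = 0
  u_x = \sin{\left(x \right)}
  u_t = 0
Terms:
  3/2·u_xt = 0
  3/2·u_x = \frac{3 \sin{\left(x \right)}}{2}
  -u_t = 0
Sum: LHS = \frac{3 \sin{\left(x \right)}}{2}
Given right-hand side: \frac{9 \sin{\left(x \right)}}{2}. Difference LHS − RHS = - 3 \sin{\left(x \right)} ≠ 0, so u is not a solution.

Answer: No, the LHS evaluates to \frac{3 \sin{\left(x \right)}}{2}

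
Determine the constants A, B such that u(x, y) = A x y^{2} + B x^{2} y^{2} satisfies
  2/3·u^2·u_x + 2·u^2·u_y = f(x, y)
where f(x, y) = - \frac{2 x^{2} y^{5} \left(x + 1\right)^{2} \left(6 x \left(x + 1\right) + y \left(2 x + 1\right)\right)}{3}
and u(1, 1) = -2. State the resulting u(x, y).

Substitute the ansatz u = A x y^{2} + B x^{2} y^{2} into the left-hand side.
Derivatives of the ansatz:
  u_x = A y^{2} + 2 B x y^{2}
  u_y = 2 A x y + 2 B x^{2} y
Term by term:
  2/3·u^2·u_x = \frac{2 A^{3} x^{2} y^{6}}{3} + \frac{8 A^{2} B x^{3} y^{6}}{3} + \frac{10 A B^{2} x^{4} y^{6}}{3} + \frac{4 B^{3} x^{5} y^{6}}{3}
  2·u^2·u_y = 4 A^{3} x^{3} y^{5} + 12 A^{2} B x^{4} y^{5} + 12 A B^{2} x^{5} y^{5} + 4 B^{3} x^{6} y^{5}
So the left-hand side equals
  4 A^{3} x^{3} y^{5} + \frac{2 A^{3} x^{2} y^{6}}{3} + 12 A^{2} B x^{4} y^{5} + \frac{8 A^{2} B x^{3} y^{6}}{3} + 12 A B^{2} x^{5} y^{5} + \frac{10 A B^{2} x^{4} y^{6}}{3} + 4 B^{3} x^{6} y^{5} + \frac{4 B^{3} x^{5} y^{6}}{3}
This must equal f(x, y) identically; expanded, f = - 4 x^{6} y^{5} - \frac{4 x^{5} y^{6}}{3} - 12 x^{5} y^{5} - \frac{10 x^{4} y^{6}}{3} - 12 x^{4} y^{5} - \frac{8 x^{3} y^{6}}{3} - 4 x^{3} y^{5} - \frac{2 x^{2} y^{6}}{3}.
Matching coefficients of the independent functions:
  [x^{2} y^{6}]:  \frac{2 A^{3}}{3} = - \frac{2}{3}
  [x^{3} y^{5}]:  4 A^{3} = -4
  [x^{3} y^{6}]:  \frac{8 A^{2} B}{3} = - \frac{8}{3}
  [x^{4} y^{5}]:  12 A^{2} B = -12
  [x^{4} y^{6}]:  \frac{10 A B^{2}}{3} = - \frac{10}{3}
  [x^{5} y^{5}]:  12 A B^{2} = -12
  [x^{5} y^{6}]:  \frac{4 B^{3}}{3} = - \frac{4}{3}
  [x^{6} y^{5}]:  4 B^{3} = -4
Solving: A = -1, B = -1.
Check against the point condition:
  u(1, 1) = -2  ⟹  A + B = -2  ✓
Hence u(x, y) = - x^{2} y^{2} - x y^{2}.

Answer: u(x, y) = - x^{2} y^{2} - x y^{2}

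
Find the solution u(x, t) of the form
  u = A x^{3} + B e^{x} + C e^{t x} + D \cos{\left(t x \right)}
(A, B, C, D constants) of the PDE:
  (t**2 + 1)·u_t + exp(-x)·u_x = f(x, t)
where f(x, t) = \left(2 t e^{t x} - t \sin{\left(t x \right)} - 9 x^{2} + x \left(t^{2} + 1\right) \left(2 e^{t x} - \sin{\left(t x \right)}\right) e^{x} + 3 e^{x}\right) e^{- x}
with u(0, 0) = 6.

Substitute the ansatz u = A x^{3} + B e^{x} + C e^{t x} + D \cos{\left(t x \right)} into the left-hand side.
Derivatives of the ansatz:
  u_t = C x e^{t x} - D x \sin{\left(t x \right)}
  u_x = 3 A x^{2} + B e^{x} + C t e^{t x} - D t \sin{\left(t x \right)}
Term by term:
  (t**2 + 1)·u_t = C t^{2} x e^{t x} + C x e^{t x} - D t^{2} x \sin{\left(t x \right)} - D x \sin{\left(t x \right)}
  exp(-x)·u_x = 3 A x^{2} e^{- x} + B + C t e^{- x} e^{t x} - D t e^{- x} \sin{\left(t x \right)}
So the left-hand side equals
  3 A x^{2} e^{- x} + B + C t^{2} x e^{t x} + C t e^{- x} e^{t x} + C x e^{t x} - D t^{2} x \sin{\left(t x \right)} - D t e^{- x} \sin{\left(t x \right)} - D x \sin{\left(t x \right)}
This must equal f(x, t) identically; expanded, f = 2 t^{2} x e^{t x} - t^{2} x \sin{\left(t x \right)} + 2 t e^{- x} e^{t x} - t e^{- x} \sin{\left(t x \right)} - 9 x^{2} e^{- x} + 2 x e^{t x} - x \sin{\left(t x \right)} + 3.
Matching coefficients of the independent functions:
  [constant term]:  B = 3
  [x e^{t x}, t e^{- x} e^{t x}, t^{2} x e^{t x}]:  C = 2
  [x \sin{\left(t x \right)}, t e^{- x} \sin{\left(t x \right)}, t^{2} x \sin{\left(t x \right)}]:  - D = -1
  [x^{2} e^{- x}]:  3 A = -9
Solving: A = -3, B = 3, C = 2, D = 1.
Check against the point condition:
  u(0, 0) = 6  ⟹  B + C + D = 6  ✓
Hence u(x, t) = - 3 x^{3} + 3 e^{x} + 2 e^{t x} + \cos{\left(t x \right)}.

Answer: u(x, t) = - 3 x^{3} + 3 e^{x} + 2 e^{t x} + \cos{\left(t x \right)}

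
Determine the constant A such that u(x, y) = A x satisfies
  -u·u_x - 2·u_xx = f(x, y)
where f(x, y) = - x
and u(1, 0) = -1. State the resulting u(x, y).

Substitute the ansatz u = A x into the left-hand side.
Derivatives of the ansatz:
  u_x = A
  u_xx = 0
Term by term:
  -u·u_x = - A^{2} x
  -2·u_xx = 0
So the left-hand side equals
  - A^{2} x
This must equal f(x, y) = - x identically.
Matching coefficients of the independent functions:
  [x]:  - A^{2} = -1
These equations allow (A) = (-1) or (1).
Impose the point condition(s):
  u(1, 0) = -1  ⟹  A = -1
Only A = -1 satisfies everything.
Hence u(x, y) = - x.

Answer: u(x, y) = - x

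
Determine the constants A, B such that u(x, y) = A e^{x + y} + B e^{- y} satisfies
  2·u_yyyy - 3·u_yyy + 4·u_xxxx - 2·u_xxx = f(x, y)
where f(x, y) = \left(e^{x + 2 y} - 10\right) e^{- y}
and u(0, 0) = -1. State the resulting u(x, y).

Substitute the ansatz u = A e^{x + y} + B e^{- y} into the left-hand side.
Derivatives of the ansatz:
  u_yyyy = A e^{x} e^{y} + B e^{- y}
  u_yyy = A e^{x} e^{y} - B e^{- y}
  u_xxxx = A e^{x} e^{y}
  u_xxx = A e^{x} e^{y}
Term by term:
  2·u_yyyy = 2 A e^{x} e^{y} + 2 B e^{- y}
  -3·u_yyy = - 3 A e^{x} e^{y} + 3 B e^{- y}
  4·u_xxxx = 4 A e^{x} e^{y}
  -2·u_xxx = - 2 A e^{x} e^{y}
So the left-hand side equals
  A e^{x} e^{y} + 5 B e^{- y}
This must equal f(x, y) identically; expanded, f = e^{x} e^{y} - 10 e^{- y}.
Matching coefficients of the independent functions:
  [e^{x} e^{y}]:  A = 1
  [e^{- y}]:  5 B = -10
Solving: A = 1, B = -2.
Check against the point condition:
  u(0, 0) = -1  ⟹  A + B = -1  ✓
Hence u(x, y) = e^{x + y} - 2 e^{- y}.

Answer: u(x, y) = e^{x + y} - 2 e^{- y}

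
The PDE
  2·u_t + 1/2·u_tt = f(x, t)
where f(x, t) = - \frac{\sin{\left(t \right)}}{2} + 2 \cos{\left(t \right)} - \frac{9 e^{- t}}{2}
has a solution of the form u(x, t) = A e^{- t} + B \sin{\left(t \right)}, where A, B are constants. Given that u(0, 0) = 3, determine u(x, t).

Substitute the ansatz u = A e^{- t} + B \sin{\left(t \right)} into the left-hand side.
Derivatives of the ansatz:
  u_t = - A e^{- t} + B \cos{\left(t \right)}
  u_tt = A e^{- t} - B \sin{\left(t \right)}
Term by term:
  2·u_t = - 2 A e^{- t} + 2 B \cos{\left(t \right)}
  1/2·u_tt = \frac{A e^{- t}}{2} - \frac{B \sin{\left(t \right)}}{2}
So the left-hand side equals
  - \frac{3 A e^{- t}}{2} - \frac{B \sin{\left(t \right)}}{2} + 2 B \cos{\left(t \right)}
This must equal f(x, t) = - \frac{\sin{\left(t \right)}}{2} + 2 \cos{\left(t \right)} - \frac{9 e^{- t}}{2} identically.
Matching coefficients of the independent functions:
  [e^{- t}]:  - \frac{3 A}{2} = - \frac{9}{2}
  [\sin{\left(t \right)}]:  - \frac{B}{2} = - \frac{1}{2}
  [\cos{\left(t \right)}]:  2 B = 2
Solving: A = 3, B = 1.
Check against the point condition:
  u(0, 0) = 3  ⟹  A = 3  ✓
Hence u(x, t) = \sin{\left(t \right)} + 3 e^{- t}.

Answer: u(x, t) = \sin{\left(t \right)} + 3 e^{- t}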